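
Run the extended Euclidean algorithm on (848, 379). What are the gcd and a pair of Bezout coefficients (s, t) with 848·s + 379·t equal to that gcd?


Euclidean algorithm on (848, 379) — divide until remainder is 0:
  848 = 2 · 379 + 90
  379 = 4 · 90 + 19
  90 = 4 · 19 + 14
  19 = 1 · 14 + 5
  14 = 2 · 5 + 4
  5 = 1 · 4 + 1
  4 = 4 · 1 + 0
gcd(848, 379) = 1.
Track Bezout coefficients alongside the remainders: start with r₀ = 848 = a·1 + b·0 (s = 1, t = 0) and r₁ = 379 = a·0 + b·1 (s = 0, t = 1); each new remainder r_{k+1} = r_{k-1} − q_k·r_k inherits s_{k+1} = s_{k-1} − q_k·s_k, t_{k+1} = t_{k-1} − q_k·t_k, so r_k = a·s_k + b·t_k at every step:
  q = 2: r = 90, s = 1 − 2·0 = 1, t = 0 − 2·1 = -2  (check: 848·1 + 379·(-2) = 90)
  q = 4: r = 19, s = 0 − 4·1 = -4, t = 1 − 4·(-2) = 9  (check: 848·(-4) + 379·9 = 19)
  q = 4: r = 14, s = 1 − 4·(-4) = 17, t = -2 − 4·9 = -38  (check: 848·17 + 379·(-38) = 14)
  q = 1: r = 5, s = -4 − 1·17 = -21, t = 9 − 1·(-38) = 47  (check: 848·(-21) + 379·47 = 5)
  q = 2: r = 4, s = 17 − 2·(-21) = 59, t = -38 − 2·47 = -132  (check: 848·59 + 379·(-132) = 4)
  q = 1: r = 1, s = -21 − 1·59 = -80, t = 47 − 1·(-132) = 179  (check: 848·(-80) + 379·179 = 1)
The row with r = 1 (the gcd) gives the Bezout coefficients s = -80, t = 179.
Result: 848 · (-80) + 379 · (179) = 1.

gcd(848, 379) = 1; s = -80, t = 179 (check: 848·(-80) + 379·179 = 1).


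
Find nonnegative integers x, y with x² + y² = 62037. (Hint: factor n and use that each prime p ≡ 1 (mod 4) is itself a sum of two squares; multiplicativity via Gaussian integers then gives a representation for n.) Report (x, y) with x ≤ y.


Step 1: Factor n = 62037 = 3^2 · 61 · 113.
Step 2: Check the mod-4 condition on each prime factor: 3 ≡ 3 (mod 4), exponent 2 (must be even); 61 ≡ 1 (mod 4), exponent 1; 113 ≡ 1 (mod 4), exponent 1.
All primes ≡ 3 (mod 4) appear to even exponent (or don't appear), so by the two-squares theorem n IS expressible as a sum of two squares.
Step 3: Build a representation. Group n = k² · m with k = 3 and m = 61 · 113 = 6893 (a product of primes ≡ 1 (mod 4)); a representation of m scales to one of n via (k·x)² + (k·y)² = k²(x² + y²). Each prime p ≡ 1 (mod 4) is itself a sum of two squares; find a² by testing p − a² for a perfect square:
  61: 61 − 1² = 60, 61 − 2² = 57, 61 − 3² = 52, 61 − 4² = 45, 61 − 5² = 36 = 6² ⇒ 61 = 5² + 6².
  113: 113 − 1² = 112, 113 − 2² = 109, 113 − 3² = 104, 113 − 4² = 97, 113 − 5² = 88, 113 − 6² = 77, 113 − 7² = 64 = 8² ⇒ 113 = 7² + 8².
  Combine using the Brahmagupta–Fibonacci identity (a² + b²)(c² + d²) = (ac − bd)² + (ad + bc)² = (ac + bd)² + (ad − bc)²:
  61 · 113 = 6893: from (5² + 6²)(7² + 8²), take (5·7 − 6·8, 5·8 + 6·7) = (35 − 48, 40 + 42) = (-13, 82); dropping signs (only squares matter) gives (13, 82); check 13² + 82² = 169 + 6724 = 6893 ✓.
  Scale by k = 3: (3·13, 3·82) = (39, 246).
Step 4: Order so x ≤ y and verify: 39² + 246² = 1521 + 60516 = 62037 = n. ✓

n = 62037 = 39² + 246² (one valid representation with x ≤ y).


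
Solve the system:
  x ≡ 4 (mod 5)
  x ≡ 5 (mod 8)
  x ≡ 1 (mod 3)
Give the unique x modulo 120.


Moduli 5, 8, 3 are pairwise coprime; by CRT there is a unique solution modulo M = 5 · 8 · 3 = 120.
Solve pairwise, accumulating the modulus:
  Start with x ≡ 4 (mod 5).
  Combine with x ≡ 5 (mod 8): since gcd(5, 8) = 1, we get a unique residue mod 40.
    Write x = 4 + 5·t and substitute into x ≡ 5 (mod 8): 5·t ≡ 5 − 4 = 1 (mod 8).
    The inverse of 5 mod 8 is 5 (since 5·5 = 25 = 3·8 + 1), so t ≡ 5·1 = 5 ≡ 5 (mod 8).
    Then x = 4 + 5·5 = 29, valid modulo lcm(5, 8) = 40: x ≡ 29 (mod 40).
  Combine with x ≡ 1 (mod 3): since gcd(40, 3) = 1, we get a unique residue mod 120.
    Write x = 29 + 40·t and substitute into x ≡ 1 (mod 3): 40·t ≡ 1 − 29 = -28 (mod 3).
    Reduce coefficients mod 3: 1·t ≡ 2 (mod 3).
    So t ≡ 2 (mod 3).
    Then x = 29 + 40·2 = 109, valid modulo lcm(40, 3) = 120: x ≡ 109 (mod 120).
Verify: 109 mod 5 = 4 ✓, 109 mod 8 = 5 ✓, 109 mod 3 = 1 ✓.

x ≡ 109 (mod 120).


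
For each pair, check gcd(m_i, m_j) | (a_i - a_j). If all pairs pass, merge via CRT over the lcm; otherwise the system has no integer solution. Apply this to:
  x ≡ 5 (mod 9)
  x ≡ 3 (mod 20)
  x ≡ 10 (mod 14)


Moduli 9, 20, 14 are not pairwise coprime, so CRT works modulo lcm(m_i) when all pairwise compatibility conditions hold.
Pairwise compatibility: gcd(m_i, m_j) must divide a_i - a_j for every pair.
Merge one congruence at a time:
  Start: x ≡ 5 (mod 9).
  Combine with x ≡ 3 (mod 20): gcd(9, 20) = 1; 3 - 5 = -2, which IS divisible by 1, so compatible.
    Write x = 5 + 9·t and substitute into x ≡ 3 (mod 20): 9·t ≡ 3 − 5 = -2 (mod 20).
    Reduce coefficients mod 20: 9·t ≡ 18 (mod 20).
    The inverse of 9 mod 20 is 9 (since 9·9 = 81 = 4·20 + 1), so t ≡ 9·18 = 162 ≡ 2 (mod 20).
    Then x = 5 + 9·2 = 23, valid modulo lcm(9, 20) = 180: x ≡ 23 (mod 180).
  Combine with x ≡ 10 (mod 14): gcd(180, 14) = 2, and 10 - 23 = -13 is NOT divisible by 2.
    ⇒ system is inconsistent (no integer solution).

No solution (the system is inconsistent).


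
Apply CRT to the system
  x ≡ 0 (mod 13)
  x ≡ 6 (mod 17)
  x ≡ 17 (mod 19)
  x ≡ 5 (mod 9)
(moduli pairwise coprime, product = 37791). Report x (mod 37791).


Product of moduli M = 13 · 17 · 19 · 9 = 37791.
Merge one congruence at a time:
  Start: x ≡ 0 (mod 13).
  Combine with x ≡ 6 (mod 17); new modulus lcm = 221.
    Write x = 0 + 13·t and substitute into x ≡ 6 (mod 17): 13·t ≡ 6 − 0 = 6 (mod 17).
    The inverse of 13 mod 17 is 4 (since 13·4 = 52 = 3·17 + 1), so t ≡ 4·6 = 24 ≡ 7 (mod 17).
    Then x = 0 + 13·7 = 91, valid modulo lcm(13, 17) = 221: x ≡ 91 (mod 221).
  Combine with x ≡ 17 (mod 19); new modulus lcm = 4199.
    Write x = 91 + 221·t and substitute into x ≡ 17 (mod 19): 221·t ≡ 17 − 91 = -74 (mod 19).
    Reduce coefficients mod 19: 12·t ≡ 2 (mod 19).
    The inverse of 12 mod 19 is 8 (since 12·8 = 96 = 5·19 + 1), so t ≡ 8·2 = 16 ≡ 16 (mod 19).
    Then x = 91 + 221·16 = 3627, valid modulo lcm(221, 19) = 4199: x ≡ 3627 (mod 4199).
  Combine with x ≡ 5 (mod 9); new modulus lcm = 37791.
    Write x = 3627 + 4199·t and substitute into x ≡ 5 (mod 9): 4199·t ≡ 5 − 3627 = -3622 (mod 9).
    Reduce coefficients mod 9: 5·t ≡ 5 (mod 9).
    The inverse of 5 mod 9 is 2 (since 5·2 = 10 = 1·9 + 1), so t ≡ 2·5 = 10 ≡ 1 (mod 9).
    Then x = 3627 + 4199·1 = 7826, valid modulo lcm(4199, 9) = 37791: x ≡ 7826 (mod 37791).
Verify against each original: 7826 mod 13 = 0, 7826 mod 17 = 6, 7826 mod 19 = 17, 7826 mod 9 = 5.

x ≡ 7826 (mod 37791).


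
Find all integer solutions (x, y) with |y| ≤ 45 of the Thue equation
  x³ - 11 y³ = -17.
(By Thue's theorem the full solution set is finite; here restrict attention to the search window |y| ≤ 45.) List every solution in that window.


The equation is x³ - 11y³ = -17. For fixed y, x³ = 11·y³ − 17, so a solution requires the RHS to be a perfect cube.
Strategy: iterate y from -45 to 45, compute RHS = 11·y³ − 17, and check whether it is a (positive or negative) perfect cube.
Check small values of y:
  y = 0: RHS = -17 is not a perfect cube.
  y = 1: RHS = -6 is not a perfect cube.
  y = -1: RHS = -28 is not a perfect cube.
  y = 2: RHS = 71 is not a perfect cube.
  y = -2: RHS = -105 is not a perfect cube.
  y = 3: RHS = 280 is not a perfect cube.
  y = -3: RHS = -314 is not a perfect cube.
Continuing the search up to |y| = 45 finds no solutions either.
No (x, y) in the scanned range satisfies the equation.

No integer solutions with |y| ≤ 45.


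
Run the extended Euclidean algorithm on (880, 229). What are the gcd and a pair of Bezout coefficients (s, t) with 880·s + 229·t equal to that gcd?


Euclidean algorithm on (880, 229) — divide until remainder is 0:
  880 = 3 · 229 + 193
  229 = 1 · 193 + 36
  193 = 5 · 36 + 13
  36 = 2 · 13 + 10
  13 = 1 · 10 + 3
  10 = 3 · 3 + 1
  3 = 3 · 1 + 0
gcd(880, 229) = 1.
Track Bezout coefficients alongside the remainders: start with r₀ = 880 = a·1 + b·0 (s = 1, t = 0) and r₁ = 229 = a·0 + b·1 (s = 0, t = 1); each new remainder r_{k+1} = r_{k-1} − q_k·r_k inherits s_{k+1} = s_{k-1} − q_k·s_k, t_{k+1} = t_{k-1} − q_k·t_k, so r_k = a·s_k + b·t_k at every step:
  q = 3: r = 193, s = 1 − 3·0 = 1, t = 0 − 3·1 = -3  (check: 880·1 + 229·(-3) = 193)
  q = 1: r = 36, s = 0 − 1·1 = -1, t = 1 − 1·(-3) = 4  (check: 880·(-1) + 229·4 = 36)
  q = 5: r = 13, s = 1 − 5·(-1) = 6, t = -3 − 5·4 = -23  (check: 880·6 + 229·(-23) = 13)
  q = 2: r = 10, s = -1 − 2·6 = -13, t = 4 − 2·(-23) = 50  (check: 880·(-13) + 229·50 = 10)
  q = 1: r = 3, s = 6 − 1·(-13) = 19, t = -23 − 1·50 = -73  (check: 880·19 + 229·(-73) = 3)
  q = 3: r = 1, s = -13 − 3·19 = -70, t = 50 − 3·(-73) = 269  (check: 880·(-70) + 229·269 = 1)
The row with r = 1 (the gcd) gives the Bezout coefficients s = -70, t = 269.
Result: 880 · (-70) + 229 · (269) = 1.

gcd(880, 229) = 1; s = -70, t = 269 (check: 880·(-70) + 229·269 = 1).


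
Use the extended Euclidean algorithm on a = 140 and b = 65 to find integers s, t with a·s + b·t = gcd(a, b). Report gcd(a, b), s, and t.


Euclidean algorithm on (140, 65) — divide until remainder is 0:
  140 = 2 · 65 + 10
  65 = 6 · 10 + 5
  10 = 2 · 5 + 0
gcd(140, 65) = 5.
Track Bezout coefficients alongside the remainders: start with r₀ = 140 = a·1 + b·0 (s = 1, t = 0) and r₁ = 65 = a·0 + b·1 (s = 0, t = 1); each new remainder r_{k+1} = r_{k-1} − q_k·r_k inherits s_{k+1} = s_{k-1} − q_k·s_k, t_{k+1} = t_{k-1} − q_k·t_k, so r_k = a·s_k + b·t_k at every step:
  q = 2: r = 10, s = 1 − 2·0 = 1, t = 0 − 2·1 = -2  (check: 140·1 + 65·(-2) = 10)
  q = 6: r = 5, s = 0 − 6·1 = -6, t = 1 − 6·(-2) = 13  (check: 140·(-6) + 65·13 = 5)
The row with r = 5 (the gcd) gives the Bezout coefficients s = -6, t = 13.
Result: 140 · (-6) + 65 · (13) = 5.

gcd(140, 65) = 5; s = -6, t = 13 (check: 140·(-6) + 65·13 = 5).


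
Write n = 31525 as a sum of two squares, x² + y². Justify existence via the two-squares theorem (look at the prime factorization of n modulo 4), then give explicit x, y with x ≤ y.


Step 1: Factor n = 31525 = 5^2 · 13 · 97.
Step 2: Check the mod-4 condition on each prime factor: 5 ≡ 1 (mod 4), exponent 2; 13 ≡ 1 (mod 4), exponent 1; 97 ≡ 1 (mod 4), exponent 1.
All primes ≡ 3 (mod 4) appear to even exponent (or don't appear), so by the two-squares theorem n IS expressible as a sum of two squares.
Step 3: Build a representation. Group n = k² · m with k = 5 and m = 13 · 97 = 1261 (a product of primes ≡ 1 (mod 4)); a representation of m scales to one of n via (k·x)² + (k·y)² = k²(x² + y²). Each prime p ≡ 1 (mod 4) is itself a sum of two squares; find a² by testing p − a² for a perfect square:
  13: 13 − 1² = 12, 13 − 2² = 9 = 3² ⇒ 13 = 2² + 3².
  97: 97 − 1² = 96, 97 − 2² = 93, 97 − 3² = 88, 97 − 4² = 81 = 9² ⇒ 97 = 4² + 9².
  Combine using the Brahmagupta–Fibonacci identity (a² + b²)(c² + d²) = (ac − bd)² + (ad + bc)² = (ac + bd)² + (ad − bc)²:
  13 · 97 = 1261: from (2² + 3²)(4² + 9²), take (2·4 − 3·9, 2·9 + 3·4) = (8 − 27, 18 + 12) = (-19, 30); dropping signs (only squares matter) gives (19, 30); check 19² + 30² = 361 + 900 = 1261 ✓.
  Scale by k = 5: (5·19, 5·30) = (95, 150).
Step 4: Order so x ≤ y and verify: 95² + 150² = 9025 + 22500 = 31525 = n. ✓

n = 31525 = 95² + 150² (one valid representation with x ≤ y).


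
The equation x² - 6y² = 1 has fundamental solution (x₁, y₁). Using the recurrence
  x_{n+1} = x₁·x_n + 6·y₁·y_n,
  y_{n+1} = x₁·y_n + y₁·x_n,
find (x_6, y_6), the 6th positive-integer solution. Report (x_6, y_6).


Step 1: Find the fundamental solution (x₁, y₁) of x² - 6y² = 1.
  Expand √6 as a continued fraction. a₀ = ⌊√6⌋ = 2; iterate m_{k+1} = d_k·a_k − m_k, d_{k+1} = (6 − m_{k+1}²)/d_k, a_{k+1} = ⌊(a₀ + m_{k+1})/d_{k+1}⌋ (starting m₀ = 0, d₀ = 1), with convergents p_k = a_k·p_{k-1} + p_{k-2}, q_k = a_k·q_{k-1} + q_{k-2} (p₋₁ = 1, q₋₁ = 0):
  k = 0: a₀ = 2; p₀/q₀ = 2/1; p₀² − 6·q₀² = 4 − 6 = -2.
  k = 1: m = 2, d = 2, a = ⌊(2 + 2)/2⌋ = 2; p/q = (2·2 + 1)/(2·1 + 0) = 5/2; p² − 6·q² = 25 − 24 = 1.
  The first convergent with p² − 6·q² = 1 gives the fundamental solution (x₁, y₁) = (5, 2).
Step 2: Apply the recurrence (x_{n+1}, y_{n+1}) = (x₁x_n + 6y₁y_n, x₁y_n + y₁x_n) repeatedly.
  From (x_1, y_1) = (5, 2): x_2 = 5·5 + 6·2·2 = 49; y_2 = 5·2 + 2·5 = 20.
  From (x_2, y_2) = (49, 20): x_3 = 5·49 + 6·2·20 = 485; y_3 = 5·20 + 2·49 = 198.
  From (x_3, y_3) = (485, 198): x_4 = 5·485 + 6·2·198 = 4801; y_4 = 5·198 + 2·485 = 1960.
  From (x_4, y_4) = (4801, 1960): x_5 = 5·4801 + 6·2·1960 = 47525; y_5 = 5·1960 + 2·4801 = 19402.
  From (x_5, y_5) = (47525, 19402): x_6 = 5·47525 + 6·2·19402 = 470449; y_6 = 5·19402 + 2·47525 = 192060.
Step 3: Verify x_6² - 6·y_6² = 221322261601 - 221322261600 = 1 (should be 1). ✓

(x_1, y_1) = (5, 2); (x_6, y_6) = (470449, 192060).


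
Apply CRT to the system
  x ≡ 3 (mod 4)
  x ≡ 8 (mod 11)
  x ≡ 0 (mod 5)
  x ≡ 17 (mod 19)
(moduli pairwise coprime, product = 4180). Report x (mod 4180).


Product of moduli M = 4 · 11 · 5 · 19 = 4180.
Merge one congruence at a time:
  Start: x ≡ 3 (mod 4).
  Combine with x ≡ 8 (mod 11); new modulus lcm = 44.
    Write x = 3 + 4·t and substitute into x ≡ 8 (mod 11): 4·t ≡ 8 − 3 = 5 (mod 11).
    The inverse of 4 mod 11 is 3 (since 4·3 = 12 = 1·11 + 1), so t ≡ 3·5 = 15 ≡ 4 (mod 11).
    Then x = 3 + 4·4 = 19, valid modulo lcm(4, 11) = 44: x ≡ 19 (mod 44).
  Combine with x ≡ 0 (mod 5); new modulus lcm = 220.
    Write x = 19 + 44·t and substitute into x ≡ 0 (mod 5): 44·t ≡ 0 − 19 = -19 (mod 5).
    Reduce coefficients mod 5: 4·t ≡ 1 (mod 5).
    The inverse of 4 mod 5 is 4 (since 4·4 = 16 = 3·5 + 1), so t ≡ 4·1 = 4 ≡ 4 (mod 5).
    Then x = 19 + 44·4 = 195, valid modulo lcm(44, 5) = 220: x ≡ 195 (mod 220).
  Combine with x ≡ 17 (mod 19); new modulus lcm = 4180.
    Write x = 195 + 220·t and substitute into x ≡ 17 (mod 19): 220·t ≡ 17 − 195 = -178 (mod 19).
    Reduce coefficients mod 19: 11·t ≡ 12 (mod 19).
    The inverse of 11 mod 19 is 7 (since 11·7 = 77 = 4·19 + 1), so t ≡ 7·12 = 84 ≡ 8 (mod 19).
    Then x = 195 + 220·8 = 1955, valid modulo lcm(220, 19) = 4180: x ≡ 1955 (mod 4180).
Verify against each original: 1955 mod 4 = 3, 1955 mod 11 = 8, 1955 mod 5 = 0, 1955 mod 19 = 17.

x ≡ 1955 (mod 4180).


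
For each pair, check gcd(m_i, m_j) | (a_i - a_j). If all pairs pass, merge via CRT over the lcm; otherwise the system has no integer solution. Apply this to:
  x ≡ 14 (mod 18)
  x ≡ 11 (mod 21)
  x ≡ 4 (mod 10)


Moduli 18, 21, 10 are not pairwise coprime, so CRT works modulo lcm(m_i) when all pairwise compatibility conditions hold.
Pairwise compatibility: gcd(m_i, m_j) must divide a_i - a_j for every pair.
Merge one congruence at a time:
  Start: x ≡ 14 (mod 18).
  Combine with x ≡ 11 (mod 21): gcd(18, 21) = 3; 11 - 14 = -3, which IS divisible by 3, so compatible.
    Write x = 14 + 18·t and substitute into x ≡ 11 (mod 21): 18·t ≡ 11 − 14 = -3 (mod 21).
    Divide the congruence (and modulus) by g = 3: 6·t ≡ -1 (mod 7).
    Reduce coefficients mod 7: 6·t ≡ 6 (mod 7).
    The inverse of 6 mod 7 is 6 (since 6·6 = 36 = 5·7 + 1), so t ≡ 6·6 = 36 ≡ 1 (mod 7).
    Then x = 14 + 18·1 = 32, valid modulo lcm(18, 21) = 126: x ≡ 32 (mod 126).
  Combine with x ≡ 4 (mod 10): gcd(126, 10) = 2; 4 - 32 = -28, which IS divisible by 2, so compatible.
    Write x = 32 + 126·t and substitute into x ≡ 4 (mod 10): 126·t ≡ 4 − 32 = -28 (mod 10).
    Divide the congruence (and modulus) by g = 2: 63·t ≡ -14 (mod 5).
    Reduce coefficients mod 5: 3·t ≡ 1 (mod 5).
    The inverse of 3 mod 5 is 2 (since 3·2 = 6 = 1·5 + 1), so t ≡ 2·1 = 2 ≡ 2 (mod 5).
    Then x = 32 + 126·2 = 284, valid modulo lcm(126, 10) = 630: x ≡ 284 (mod 630).
Verify: 284 mod 18 = 14, 284 mod 21 = 11, 284 mod 10 = 4.

x ≡ 284 (mod 630).


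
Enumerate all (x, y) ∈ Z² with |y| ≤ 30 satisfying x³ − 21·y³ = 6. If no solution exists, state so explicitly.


The equation is x³ - 21y³ = 6. For fixed y, x³ = 21·y³ + 6, so a solution requires the RHS to be a perfect cube.
Strategy: iterate y from -30 to 30, compute RHS = 21·y³ + 6, and check whether it is a (positive or negative) perfect cube.
Check small values of y:
  y = 0: RHS = 6 is not a perfect cube.
  y = 1: RHS = 27 = (3)³ ⇒ x = 3 works.
  y = -1: RHS = -15 is not a perfect cube.
  y = 2: RHS = 174 is not a perfect cube.
  y = -2: RHS = -162 is not a perfect cube.
  y = 3: RHS = 573 is not a perfect cube.
  y = -3: RHS = -561 is not a perfect cube.
Continuing the search up to |y| = 30 finds no further solutions beyond those listed.
Collected solutions: (3, 1).

Solutions (with |y| ≤ 30): (3, 1).


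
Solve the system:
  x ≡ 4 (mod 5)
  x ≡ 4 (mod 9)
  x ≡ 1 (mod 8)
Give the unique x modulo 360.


Moduli 5, 9, 8 are pairwise coprime; by CRT there is a unique solution modulo M = 5 · 9 · 8 = 360.
Solve pairwise, accumulating the modulus:
  Start with x ≡ 4 (mod 5).
  Combine with x ≡ 4 (mod 9): since gcd(5, 9) = 1, we get a unique residue mod 45.
    Write x = 4 + 5·t and substitute into x ≡ 4 (mod 9): 5·t ≡ 4 − 4 = 0 (mod 9).
    The inverse of 5 mod 9 is 2 (since 5·2 = 10 = 1·9 + 1), so t ≡ 2·0 = 0 ≡ 0 (mod 9).
    Then x = 4 + 5·0 = 4, valid modulo lcm(5, 9) = 45: x ≡ 4 (mod 45).
  Combine with x ≡ 1 (mod 8): since gcd(45, 8) = 1, we get a unique residue mod 360.
    Write x = 4 + 45·t and substitute into x ≡ 1 (mod 8): 45·t ≡ 1 − 4 = -3 (mod 8).
    Reduce coefficients mod 8: 5·t ≡ 5 (mod 8).
    The inverse of 5 mod 8 is 5 (since 5·5 = 25 = 3·8 + 1), so t ≡ 5·5 = 25 ≡ 1 (mod 8).
    Then x = 4 + 45·1 = 49, valid modulo lcm(45, 8) = 360: x ≡ 49 (mod 360).
Verify: 49 mod 5 = 4 ✓, 49 mod 9 = 4 ✓, 49 mod 8 = 1 ✓.

x ≡ 49 (mod 360).


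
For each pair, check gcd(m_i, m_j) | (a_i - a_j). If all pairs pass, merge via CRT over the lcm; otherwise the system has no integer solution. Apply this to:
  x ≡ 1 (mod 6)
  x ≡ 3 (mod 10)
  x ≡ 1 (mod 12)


Moduli 6, 10, 12 are not pairwise coprime, so CRT works modulo lcm(m_i) when all pairwise compatibility conditions hold.
Pairwise compatibility: gcd(m_i, m_j) must divide a_i - a_j for every pair.
Merge one congruence at a time:
  Start: x ≡ 1 (mod 6).
  Combine with x ≡ 3 (mod 10): gcd(6, 10) = 2; 3 - 1 = 2, which IS divisible by 2, so compatible.
    Write x = 1 + 6·t and substitute into x ≡ 3 (mod 10): 6·t ≡ 3 − 1 = 2 (mod 10).
    Divide the congruence (and modulus) by g = 2: 3·t ≡ 1 (mod 5).
    The inverse of 3 mod 5 is 2 (since 3·2 = 6 = 1·5 + 1), so t ≡ 2·1 = 2 ≡ 2 (mod 5).
    Then x = 1 + 6·2 = 13, valid modulo lcm(6, 10) = 30: x ≡ 13 (mod 30).
  Combine with x ≡ 1 (mod 12): gcd(30, 12) = 6; 1 - 13 = -12, which IS divisible by 6, so compatible.
    Write x = 13 + 30·t and substitute into x ≡ 1 (mod 12): 30·t ≡ 1 − 13 = -12 (mod 12).
    Divide the congruence (and modulus) by g = 6: 5·t ≡ -2 (mod 2).
    Reduce coefficients mod 2: 1·t ≡ 0 (mod 2).
    So t ≡ 0 (mod 2).
    Then x = 13 + 30·0 = 13, valid modulo lcm(30, 12) = 60: x ≡ 13 (mod 60).
Verify: 13 mod 6 = 1, 13 mod 10 = 3, 13 mod 12 = 1.

x ≡ 13 (mod 60).


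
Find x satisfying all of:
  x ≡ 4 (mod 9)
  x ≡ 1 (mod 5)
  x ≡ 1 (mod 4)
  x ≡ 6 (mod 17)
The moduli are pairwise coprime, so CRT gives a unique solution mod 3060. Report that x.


Product of moduli M = 9 · 5 · 4 · 17 = 3060.
Merge one congruence at a time:
  Start: x ≡ 4 (mod 9).
  Combine with x ≡ 1 (mod 5); new modulus lcm = 45.
    Write x = 4 + 9·t and substitute into x ≡ 1 (mod 5): 9·t ≡ 1 − 4 = -3 (mod 5).
    Reduce coefficients mod 5: 4·t ≡ 2 (mod 5).
    The inverse of 4 mod 5 is 4 (since 4·4 = 16 = 3·5 + 1), so t ≡ 4·2 = 8 ≡ 3 (mod 5).
    Then x = 4 + 9·3 = 31, valid modulo lcm(9, 5) = 45: x ≡ 31 (mod 45).
  Combine with x ≡ 1 (mod 4); new modulus lcm = 180.
    Write x = 31 + 45·t and substitute into x ≡ 1 (mod 4): 45·t ≡ 1 − 31 = -30 (mod 4).
    Reduce coefficients mod 4: 1·t ≡ 2 (mod 4).
    So t ≡ 2 (mod 4).
    Then x = 31 + 45·2 = 121, valid modulo lcm(45, 4) = 180: x ≡ 121 (mod 180).
  Combine with x ≡ 6 (mod 17); new modulus lcm = 3060.
    Write x = 121 + 180·t and substitute into x ≡ 6 (mod 17): 180·t ≡ 6 − 121 = -115 (mod 17).
    Reduce coefficients mod 17: 10·t ≡ 4 (mod 17).
    The inverse of 10 mod 17 is 12 (since 10·12 = 120 = 7·17 + 1), so t ≡ 12·4 = 48 ≡ 14 (mod 17).
    Then x = 121 + 180·14 = 2641, valid modulo lcm(180, 17) = 3060: x ≡ 2641 (mod 3060).
Verify against each original: 2641 mod 9 = 4, 2641 mod 5 = 1, 2641 mod 4 = 1, 2641 mod 17 = 6.

x ≡ 2641 (mod 3060).


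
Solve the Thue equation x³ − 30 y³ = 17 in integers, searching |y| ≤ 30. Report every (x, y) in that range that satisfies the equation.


The equation is x³ - 30y³ = 17. For fixed y, x³ = 30·y³ + 17, so a solution requires the RHS to be a perfect cube.
Strategy: iterate y from -30 to 30, compute RHS = 30·y³ + 17, and check whether it is a (positive or negative) perfect cube.
Check small values of y:
  y = 0: RHS = 17 is not a perfect cube.
  y = 1: RHS = 47 is not a perfect cube.
  y = -1: RHS = -13 is not a perfect cube.
  y = 2: RHS = 257 is not a perfect cube.
  y = -2: RHS = -223 is not a perfect cube.
  y = 3: RHS = 827 is not a perfect cube.
  y = -3: RHS = -793 is not a perfect cube.
Continuing the search up to |y| = 30 finds no solutions either.
No (x, y) in the scanned range satisfies the equation.

No integer solutions with |y| ≤ 30.


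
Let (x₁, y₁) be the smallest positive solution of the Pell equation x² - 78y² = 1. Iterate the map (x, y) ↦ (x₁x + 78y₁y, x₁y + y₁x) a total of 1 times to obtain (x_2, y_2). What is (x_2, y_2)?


Step 1: Find the fundamental solution (x₁, y₁) of x² - 78y² = 1.
  Expand √78 as a continued fraction. a₀ = ⌊√78⌋ = 8; iterate m_{k+1} = d_k·a_k − m_k, d_{k+1} = (78 − m_{k+1}²)/d_k, a_{k+1} = ⌊(a₀ + m_{k+1})/d_{k+1}⌋ (starting m₀ = 0, d₀ = 1), with convergents p_k = a_k·p_{k-1} + p_{k-2}, q_k = a_k·q_{k-1} + q_{k-2} (p₋₁ = 1, q₋₁ = 0):
  k = 0: a₀ = 8; p₀/q₀ = 8/1; p₀² − 78·q₀² = 64 − 78 = -14.
  k = 1: m = 8, d = 14, a = ⌊(8 + 8)/14⌋ = 1; p/q = (1·8 + 1)/(1·1 + 0) = 9/1; p² − 78·q² = 81 − 78 = 3.
  k = 2: m = 6, d = 3, a = ⌊(8 + 6)/3⌋ = 4; p/q = (4·9 + 8)/(4·1 + 1) = 44/5; p² − 78·q² = 1936 − 1950 = -14.
  k = 3: m = 6, d = 14, a = ⌊(8 + 6)/14⌋ = 1; p/q = (1·44 + 9)/(1·5 + 1) = 53/6; p² − 78·q² = 2809 − 2808 = 1.
  The first convergent with p² − 78·q² = 1 gives the fundamental solution (x₁, y₁) = (53, 6).
Step 2: Apply the recurrence (x_{n+1}, y_{n+1}) = (x₁x_n + 78y₁y_n, x₁y_n + y₁x_n) repeatedly.
  From (x_1, y_1) = (53, 6): x_2 = 53·53 + 78·6·6 = 5617; y_2 = 53·6 + 6·53 = 636.
Step 3: Verify x_2² - 78·y_2² = 31550689 - 31550688 = 1 (should be 1). ✓

(x_1, y_1) = (53, 6); (x_2, y_2) = (5617, 636).


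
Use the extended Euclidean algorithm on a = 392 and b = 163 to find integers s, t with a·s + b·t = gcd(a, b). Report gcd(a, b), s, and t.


Euclidean algorithm on (392, 163) — divide until remainder is 0:
  392 = 2 · 163 + 66
  163 = 2 · 66 + 31
  66 = 2 · 31 + 4
  31 = 7 · 4 + 3
  4 = 1 · 3 + 1
  3 = 3 · 1 + 0
gcd(392, 163) = 1.
Track Bezout coefficients alongside the remainders: start with r₀ = 392 = a·1 + b·0 (s = 1, t = 0) and r₁ = 163 = a·0 + b·1 (s = 0, t = 1); each new remainder r_{k+1} = r_{k-1} − q_k·r_k inherits s_{k+1} = s_{k-1} − q_k·s_k, t_{k+1} = t_{k-1} − q_k·t_k, so r_k = a·s_k + b·t_k at every step:
  q = 2: r = 66, s = 1 − 2·0 = 1, t = 0 − 2·1 = -2  (check: 392·1 + 163·(-2) = 66)
  q = 2: r = 31, s = 0 − 2·1 = -2, t = 1 − 2·(-2) = 5  (check: 392·(-2) + 163·5 = 31)
  q = 2: r = 4, s = 1 − 2·(-2) = 5, t = -2 − 2·5 = -12  (check: 392·5 + 163·(-12) = 4)
  q = 7: r = 3, s = -2 − 7·5 = -37, t = 5 − 7·(-12) = 89  (check: 392·(-37) + 163·89 = 3)
  q = 1: r = 1, s = 5 − 1·(-37) = 42, t = -12 − 1·89 = -101  (check: 392·42 + 163·(-101) = 1)
The row with r = 1 (the gcd) gives the Bezout coefficients s = 42, t = -101.
Result: 392 · (42) + 163 · (-101) = 1.

gcd(392, 163) = 1; s = 42, t = -101 (check: 392·42 + 163·(-101) = 1).


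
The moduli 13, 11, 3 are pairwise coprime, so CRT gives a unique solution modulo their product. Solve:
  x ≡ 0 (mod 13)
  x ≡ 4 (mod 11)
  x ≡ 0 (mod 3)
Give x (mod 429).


Moduli 13, 11, 3 are pairwise coprime; by CRT there is a unique solution modulo M = 13 · 11 · 3 = 429.
Solve pairwise, accumulating the modulus:
  Start with x ≡ 0 (mod 13).
  Combine with x ≡ 4 (mod 11): since gcd(13, 11) = 1, we get a unique residue mod 143.
    Write x = 0 + 13·t and substitute into x ≡ 4 (mod 11): 13·t ≡ 4 − 0 = 4 (mod 11).
    Reduce coefficients mod 11: 2·t ≡ 4 (mod 11).
    The inverse of 2 mod 11 is 6 (since 2·6 = 12 = 1·11 + 1), so t ≡ 6·4 = 24 ≡ 2 (mod 11).
    Then x = 0 + 13·2 = 26, valid modulo lcm(13, 11) = 143: x ≡ 26 (mod 143).
  Combine with x ≡ 0 (mod 3): since gcd(143, 3) = 1, we get a unique residue mod 429.
    Write x = 26 + 143·t and substitute into x ≡ 0 (mod 3): 143·t ≡ 0 − 26 = -26 (mod 3).
    Reduce coefficients mod 3: 2·t ≡ 1 (mod 3).
    The inverse of 2 mod 3 is 2 (since 2·2 = 4 = 1·3 + 1), so t ≡ 2·1 = 2 ≡ 2 (mod 3).
    Then x = 26 + 143·2 = 312, valid modulo lcm(143, 3) = 429: x ≡ 312 (mod 429).
Verify: 312 mod 13 = 0 ✓, 312 mod 11 = 4 ✓, 312 mod 3 = 0 ✓.

x ≡ 312 (mod 429).


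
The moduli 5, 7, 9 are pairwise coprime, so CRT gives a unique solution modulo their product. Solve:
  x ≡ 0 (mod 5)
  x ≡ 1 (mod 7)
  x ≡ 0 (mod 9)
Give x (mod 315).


Moduli 5, 7, 9 are pairwise coprime; by CRT there is a unique solution modulo M = 5 · 7 · 9 = 315.
Solve pairwise, accumulating the modulus:
  Start with x ≡ 0 (mod 5).
  Combine with x ≡ 1 (mod 7): since gcd(5, 7) = 1, we get a unique residue mod 35.
    Write x = 0 + 5·t and substitute into x ≡ 1 (mod 7): 5·t ≡ 1 − 0 = 1 (mod 7).
    The inverse of 5 mod 7 is 3 (since 5·3 = 15 = 2·7 + 1), so t ≡ 3·1 = 3 ≡ 3 (mod 7).
    Then x = 0 + 5·3 = 15, valid modulo lcm(5, 7) = 35: x ≡ 15 (mod 35).
  Combine with x ≡ 0 (mod 9): since gcd(35, 9) = 1, we get a unique residue mod 315.
    Write x = 15 + 35·t and substitute into x ≡ 0 (mod 9): 35·t ≡ 0 − 15 = -15 (mod 9).
    Reduce coefficients mod 9: 8·t ≡ 3 (mod 9).
    The inverse of 8 mod 9 is 8 (since 8·8 = 64 = 7·9 + 1), so t ≡ 8·3 = 24 ≡ 6 (mod 9).
    Then x = 15 + 35·6 = 225, valid modulo lcm(35, 9) = 315: x ≡ 225 (mod 315).
Verify: 225 mod 5 = 0 ✓, 225 mod 7 = 1 ✓, 225 mod 9 = 0 ✓.

x ≡ 225 (mod 315).


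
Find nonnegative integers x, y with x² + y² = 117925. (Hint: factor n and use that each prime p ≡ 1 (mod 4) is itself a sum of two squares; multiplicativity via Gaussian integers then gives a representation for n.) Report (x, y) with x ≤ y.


Step 1: Factor n = 117925 = 5^2 · 53 · 89.
Step 2: Check the mod-4 condition on each prime factor: 5 ≡ 1 (mod 4), exponent 2; 53 ≡ 1 (mod 4), exponent 1; 89 ≡ 1 (mod 4), exponent 1.
All primes ≡ 3 (mod 4) appear to even exponent (or don't appear), so by the two-squares theorem n IS expressible as a sum of two squares.
Step 3: Build a representation. Group n = k² · m with k = 5 and m = 53 · 89 = 4717 (a product of primes ≡ 1 (mod 4)); a representation of m scales to one of n via (k·x)² + (k·y)² = k²(x² + y²). Each prime p ≡ 1 (mod 4) is itself a sum of two squares; find a² by testing p − a² for a perfect square:
  53: 53 − 1² = 52, 53 − 2² = 49 = 7² ⇒ 53 = 2² + 7².
  89: 89 − 1² = 88, 89 − 2² = 85, 89 − 3² = 80, 89 − 4² = 73, 89 − 5² = 64 = 8² ⇒ 89 = 5² + 8².
  Combine using the Brahmagupta–Fibonacci identity (a² + b²)(c² + d²) = (ac − bd)² + (ad + bc)² = (ac + bd)² + (ad − bc)²:
  53 · 89 = 4717: from (2² + 7²)(5² + 8²), take (2·5 − 7·8, 2·8 + 7·5) = (10 − 56, 16 + 35) = (-46, 51); dropping signs (only squares matter) gives (46, 51); check 46² + 51² = 2116 + 2601 = 4717 ✓.
  Scale by k = 5: (5·46, 5·51) = (230, 255).
Step 4: Order so x ≤ y and verify: 230² + 255² = 52900 + 65025 = 117925 = n. ✓

n = 117925 = 230² + 255² (one valid representation with x ≤ y).


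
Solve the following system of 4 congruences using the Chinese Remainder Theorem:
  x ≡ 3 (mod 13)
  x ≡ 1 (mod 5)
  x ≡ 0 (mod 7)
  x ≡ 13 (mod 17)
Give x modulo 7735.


Product of moduli M = 13 · 5 · 7 · 17 = 7735.
Merge one congruence at a time:
  Start: x ≡ 3 (mod 13).
  Combine with x ≡ 1 (mod 5); new modulus lcm = 65.
    Write x = 3 + 13·t and substitute into x ≡ 1 (mod 5): 13·t ≡ 1 − 3 = -2 (mod 5).
    Reduce coefficients mod 5: 3·t ≡ 3 (mod 5).
    The inverse of 3 mod 5 is 2 (since 3·2 = 6 = 1·5 + 1), so t ≡ 2·3 = 6 ≡ 1 (mod 5).
    Then x = 3 + 13·1 = 16, valid modulo lcm(13, 5) = 65: x ≡ 16 (mod 65).
  Combine with x ≡ 0 (mod 7); new modulus lcm = 455.
    Write x = 16 + 65·t and substitute into x ≡ 0 (mod 7): 65·t ≡ 0 − 16 = -16 (mod 7).
    Reduce coefficients mod 7: 2·t ≡ 5 (mod 7).
    The inverse of 2 mod 7 is 4 (since 2·4 = 8 = 1·7 + 1), so t ≡ 4·5 = 20 ≡ 6 (mod 7).
    Then x = 16 + 65·6 = 406, valid modulo lcm(65, 7) = 455: x ≡ 406 (mod 455).
  Combine with x ≡ 13 (mod 17); new modulus lcm = 7735.
    Write x = 406 + 455·t and substitute into x ≡ 13 (mod 17): 455·t ≡ 13 − 406 = -393 (mod 17).
    Reduce coefficients mod 17: 13·t ≡ 15 (mod 17).
    The inverse of 13 mod 17 is 4 (since 13·4 = 52 = 3·17 + 1), so t ≡ 4·15 = 60 ≡ 9 (mod 17).
    Then x = 406 + 455·9 = 4501, valid modulo lcm(455, 17) = 7735: x ≡ 4501 (mod 7735).
Verify against each original: 4501 mod 13 = 3, 4501 mod 5 = 1, 4501 mod 7 = 0, 4501 mod 17 = 13.

x ≡ 4501 (mod 7735).


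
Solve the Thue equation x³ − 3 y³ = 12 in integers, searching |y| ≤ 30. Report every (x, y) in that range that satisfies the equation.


The equation is x³ - 3y³ = 12. For fixed y, x³ = 3·y³ + 12, so a solution requires the RHS to be a perfect cube.
Strategy: iterate y from -30 to 30, compute RHS = 3·y³ + 12, and check whether it is a (positive or negative) perfect cube.
Check small values of y:
  y = 0: RHS = 12 is not a perfect cube.
  y = 1: RHS = 15 is not a perfect cube.
  y = -1: RHS = 9 is not a perfect cube.
  y = 2: RHS = 36 is not a perfect cube.
  y = -2: RHS = -12 is not a perfect cube.
  y = 3: RHS = 93 is not a perfect cube.
  y = -3: RHS = -69 is not a perfect cube.
Continuing the search up to |y| = 30 finds no solutions either.
No (x, y) in the scanned range satisfies the equation.

No integer solutions with |y| ≤ 30.


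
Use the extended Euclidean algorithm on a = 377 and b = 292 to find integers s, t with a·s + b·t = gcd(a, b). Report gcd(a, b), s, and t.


Euclidean algorithm on (377, 292) — divide until remainder is 0:
  377 = 1 · 292 + 85
  292 = 3 · 85 + 37
  85 = 2 · 37 + 11
  37 = 3 · 11 + 4
  11 = 2 · 4 + 3
  4 = 1 · 3 + 1
  3 = 3 · 1 + 0
gcd(377, 292) = 1.
Track Bezout coefficients alongside the remainders: start with r₀ = 377 = a·1 + b·0 (s = 1, t = 0) and r₁ = 292 = a·0 + b·1 (s = 0, t = 1); each new remainder r_{k+1} = r_{k-1} − q_k·r_k inherits s_{k+1} = s_{k-1} − q_k·s_k, t_{k+1} = t_{k-1} − q_k·t_k, so r_k = a·s_k + b·t_k at every step:
  q = 1: r = 85, s = 1 − 1·0 = 1, t = 0 − 1·1 = -1  (check: 377·1 + 292·(-1) = 85)
  q = 3: r = 37, s = 0 − 3·1 = -3, t = 1 − 3·(-1) = 4  (check: 377·(-3) + 292·4 = 37)
  q = 2: r = 11, s = 1 − 2·(-3) = 7, t = -1 − 2·4 = -9  (check: 377·7 + 292·(-9) = 11)
  q = 3: r = 4, s = -3 − 3·7 = -24, t = 4 − 3·(-9) = 31  (check: 377·(-24) + 292·31 = 4)
  q = 2: r = 3, s = 7 − 2·(-24) = 55, t = -9 − 2·31 = -71  (check: 377·55 + 292·(-71) = 3)
  q = 1: r = 1, s = -24 − 1·55 = -79, t = 31 − 1·(-71) = 102  (check: 377·(-79) + 292·102 = 1)
The row with r = 1 (the gcd) gives the Bezout coefficients s = -79, t = 102.
Result: 377 · (-79) + 292 · (102) = 1.

gcd(377, 292) = 1; s = -79, t = 102 (check: 377·(-79) + 292·102 = 1).


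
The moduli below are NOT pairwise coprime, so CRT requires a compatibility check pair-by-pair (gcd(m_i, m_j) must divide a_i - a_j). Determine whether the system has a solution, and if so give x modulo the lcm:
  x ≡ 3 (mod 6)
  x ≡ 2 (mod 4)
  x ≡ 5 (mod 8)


Moduli 6, 4, 8 are not pairwise coprime, so CRT works modulo lcm(m_i) when all pairwise compatibility conditions hold.
Pairwise compatibility: gcd(m_i, m_j) must divide a_i - a_j for every pair.
Merge one congruence at a time:
  Start: x ≡ 3 (mod 6).
  Combine with x ≡ 2 (mod 4): gcd(6, 4) = 2, and 2 - 3 = -1 is NOT divisible by 2.
    ⇒ system is inconsistent (no integer solution).

No solution (the system is inconsistent).


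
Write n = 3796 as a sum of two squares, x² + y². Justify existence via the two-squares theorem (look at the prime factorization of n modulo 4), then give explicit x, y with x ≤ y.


Step 1: Factor n = 3796 = 2^2 · 13 · 73.
Step 2: Check the mod-4 condition on each prime factor: 2 = 2 (special); 13 ≡ 1 (mod 4), exponent 1; 73 ≡ 1 (mod 4), exponent 1.
All primes ≡ 3 (mod 4) appear to even exponent (or don't appear), so by the two-squares theorem n IS expressible as a sum of two squares.
Step 3: Build a representation. Group n = k² · m with k = 2 and m = 13 · 73 = 949 (a product of primes ≡ 1 (mod 4)); a representation of m scales to one of n via (k·x)² + (k·y)² = k²(x² + y²). Each prime p ≡ 1 (mod 4) is itself a sum of two squares; find a² by testing p − a² for a perfect square:
  13: 13 − 1² = 12, 13 − 2² = 9 = 3² ⇒ 13 = 2² + 3².
  73: 73 − 1² = 72, 73 − 2² = 69, 73 − 3² = 64 = 8² ⇒ 73 = 3² + 8².
  Combine using the Brahmagupta–Fibonacci identity (a² + b²)(c² + d²) = (ac − bd)² + (ad + bc)² = (ac + bd)² + (ad − bc)²:
  13 · 73 = 949: from (2² + 3²)(3² + 8²), take (2·3 − 3·8, 2·8 + 3·3) = (6 − 24, 16 + 9) = (-18, 25); dropping signs (only squares matter) gives (18, 25); check 18² + 25² = 324 + 625 = 949 ✓.
  Scale by k = 2: (2·18, 2·25) = (36, 50).
Step 4: Order so x ≤ y and verify: 36² + 50² = 1296 + 2500 = 3796 = n. ✓

n = 3796 = 36² + 50² (one valid representation with x ≤ y).


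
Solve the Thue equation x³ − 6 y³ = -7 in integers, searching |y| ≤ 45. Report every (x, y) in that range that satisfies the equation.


The equation is x³ - 6y³ = -7. For fixed y, x³ = 6·y³ − 7, so a solution requires the RHS to be a perfect cube.
Strategy: iterate y from -45 to 45, compute RHS = 6·y³ − 7, and check whether it is a (positive or negative) perfect cube.
Check small values of y:
  y = 0: RHS = -7 is not a perfect cube.
  y = 1: RHS = -1 = (-1)³ ⇒ x = -1 works.
  y = -1: RHS = -13 is not a perfect cube.
  y = 2: RHS = 41 is not a perfect cube.
  y = -2: RHS = -55 is not a perfect cube.
  y = 3: RHS = 155 is not a perfect cube.
  y = -3: RHS = -169 is not a perfect cube.
Continuing the search up to |y| = 45 finds no further solutions beyond those listed.
Collected solutions: (-1, 1).

Solutions (with |y| ≤ 45): (-1, 1).


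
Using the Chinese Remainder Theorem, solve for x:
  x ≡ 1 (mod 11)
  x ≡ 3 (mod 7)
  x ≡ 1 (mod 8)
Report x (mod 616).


Moduli 11, 7, 8 are pairwise coprime; by CRT there is a unique solution modulo M = 11 · 7 · 8 = 616.
Solve pairwise, accumulating the modulus:
  Start with x ≡ 1 (mod 11).
  Combine with x ≡ 3 (mod 7): since gcd(11, 7) = 1, we get a unique residue mod 77.
    Write x = 1 + 11·t and substitute into x ≡ 3 (mod 7): 11·t ≡ 3 − 1 = 2 (mod 7).
    Reduce coefficients mod 7: 4·t ≡ 2 (mod 7).
    The inverse of 4 mod 7 is 2 (since 4·2 = 8 = 1·7 + 1), so t ≡ 2·2 = 4 ≡ 4 (mod 7).
    Then x = 1 + 11·4 = 45, valid modulo lcm(11, 7) = 77: x ≡ 45 (mod 77).
  Combine with x ≡ 1 (mod 8): since gcd(77, 8) = 1, we get a unique residue mod 616.
    Write x = 45 + 77·t and substitute into x ≡ 1 (mod 8): 77·t ≡ 1 − 45 = -44 (mod 8).
    Reduce coefficients mod 8: 5·t ≡ 4 (mod 8).
    The inverse of 5 mod 8 is 5 (since 5·5 = 25 = 3·8 + 1), so t ≡ 5·4 = 20 ≡ 4 (mod 8).
    Then x = 45 + 77·4 = 353, valid modulo lcm(77, 8) = 616: x ≡ 353 (mod 616).
Verify: 353 mod 11 = 1 ✓, 353 mod 7 = 3 ✓, 353 mod 8 = 1 ✓.

x ≡ 353 (mod 616).


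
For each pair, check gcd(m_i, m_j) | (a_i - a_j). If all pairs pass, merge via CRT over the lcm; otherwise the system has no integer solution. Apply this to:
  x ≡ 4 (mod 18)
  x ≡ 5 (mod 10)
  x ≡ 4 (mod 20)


Moduli 18, 10, 20 are not pairwise coprime, so CRT works modulo lcm(m_i) when all pairwise compatibility conditions hold.
Pairwise compatibility: gcd(m_i, m_j) must divide a_i - a_j for every pair.
Merge one congruence at a time:
  Start: x ≡ 4 (mod 18).
  Combine with x ≡ 5 (mod 10): gcd(18, 10) = 2, and 5 - 4 = 1 is NOT divisible by 2.
    ⇒ system is inconsistent (no integer solution).

No solution (the system is inconsistent).


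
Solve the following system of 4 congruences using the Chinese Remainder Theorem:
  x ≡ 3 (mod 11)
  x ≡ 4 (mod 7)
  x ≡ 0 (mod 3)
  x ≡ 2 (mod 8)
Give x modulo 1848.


Product of moduli M = 11 · 7 · 3 · 8 = 1848.
Merge one congruence at a time:
  Start: x ≡ 3 (mod 11).
  Combine with x ≡ 4 (mod 7); new modulus lcm = 77.
    Write x = 3 + 11·t and substitute into x ≡ 4 (mod 7): 11·t ≡ 4 − 3 = 1 (mod 7).
    Reduce coefficients mod 7: 4·t ≡ 1 (mod 7).
    The inverse of 4 mod 7 is 2 (since 4·2 = 8 = 1·7 + 1), so t ≡ 2·1 = 2 ≡ 2 (mod 7).
    Then x = 3 + 11·2 = 25, valid modulo lcm(11, 7) = 77: x ≡ 25 (mod 77).
  Combine with x ≡ 0 (mod 3); new modulus lcm = 231.
    Write x = 25 + 77·t and substitute into x ≡ 0 (mod 3): 77·t ≡ 0 − 25 = -25 (mod 3).
    Reduce coefficients mod 3: 2·t ≡ 2 (mod 3).
    The inverse of 2 mod 3 is 2 (since 2·2 = 4 = 1·3 + 1), so t ≡ 2·2 = 4 ≡ 1 (mod 3).
    Then x = 25 + 77·1 = 102, valid modulo lcm(77, 3) = 231: x ≡ 102 (mod 231).
  Combine with x ≡ 2 (mod 8); new modulus lcm = 1848.
    Write x = 102 + 231·t and substitute into x ≡ 2 (mod 8): 231·t ≡ 2 − 102 = -100 (mod 8).
    Reduce coefficients mod 8: 7·t ≡ 4 (mod 8).
    The inverse of 7 mod 8 is 7 (since 7·7 = 49 = 6·8 + 1), so t ≡ 7·4 = 28 ≡ 4 (mod 8).
    Then x = 102 + 231·4 = 1026, valid modulo lcm(231, 8) = 1848: x ≡ 1026 (mod 1848).
Verify against each original: 1026 mod 11 = 3, 1026 mod 7 = 4, 1026 mod 3 = 0, 1026 mod 8 = 2.

x ≡ 1026 (mod 1848).


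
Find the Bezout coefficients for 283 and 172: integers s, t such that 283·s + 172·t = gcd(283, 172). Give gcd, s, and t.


Euclidean algorithm on (283, 172) — divide until remainder is 0:
  283 = 1 · 172 + 111
  172 = 1 · 111 + 61
  111 = 1 · 61 + 50
  61 = 1 · 50 + 11
  50 = 4 · 11 + 6
  11 = 1 · 6 + 5
  6 = 1 · 5 + 1
  5 = 5 · 1 + 0
gcd(283, 172) = 1.
Track Bezout coefficients alongside the remainders: start with r₀ = 283 = a·1 + b·0 (s = 1, t = 0) and r₁ = 172 = a·0 + b·1 (s = 0, t = 1); each new remainder r_{k+1} = r_{k-1} − q_k·r_k inherits s_{k+1} = s_{k-1} − q_k·s_k, t_{k+1} = t_{k-1} − q_k·t_k, so r_k = a·s_k + b·t_k at every step:
  q = 1: r = 111, s = 1 − 1·0 = 1, t = 0 − 1·1 = -1  (check: 283·1 + 172·(-1) = 111)
  q = 1: r = 61, s = 0 − 1·1 = -1, t = 1 − 1·(-1) = 2  (check: 283·(-1) + 172·2 = 61)
  q = 1: r = 50, s = 1 − 1·(-1) = 2, t = -1 − 1·2 = -3  (check: 283·2 + 172·(-3) = 50)
  q = 1: r = 11, s = -1 − 1·2 = -3, t = 2 − 1·(-3) = 5  (check: 283·(-3) + 172·5 = 11)
  q = 4: r = 6, s = 2 − 4·(-3) = 14, t = -3 − 4·5 = -23  (check: 283·14 + 172·(-23) = 6)
  q = 1: r = 5, s = -3 − 1·14 = -17, t = 5 − 1·(-23) = 28  (check: 283·(-17) + 172·28 = 5)
  q = 1: r = 1, s = 14 − 1·(-17) = 31, t = -23 − 1·28 = -51  (check: 283·31 + 172·(-51) = 1)
The row with r = 1 (the gcd) gives the Bezout coefficients s = 31, t = -51.
Result: 283 · (31) + 172 · (-51) = 1.

gcd(283, 172) = 1; s = 31, t = -51 (check: 283·31 + 172·(-51) = 1).
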